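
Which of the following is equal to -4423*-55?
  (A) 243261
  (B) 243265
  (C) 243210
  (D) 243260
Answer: B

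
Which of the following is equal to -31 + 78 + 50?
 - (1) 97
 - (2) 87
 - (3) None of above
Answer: 1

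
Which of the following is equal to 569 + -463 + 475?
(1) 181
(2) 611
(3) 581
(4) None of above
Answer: 3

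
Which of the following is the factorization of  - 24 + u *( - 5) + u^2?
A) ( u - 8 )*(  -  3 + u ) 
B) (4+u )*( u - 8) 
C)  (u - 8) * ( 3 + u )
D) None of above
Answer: C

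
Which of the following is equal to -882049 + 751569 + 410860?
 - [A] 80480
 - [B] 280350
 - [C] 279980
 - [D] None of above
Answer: D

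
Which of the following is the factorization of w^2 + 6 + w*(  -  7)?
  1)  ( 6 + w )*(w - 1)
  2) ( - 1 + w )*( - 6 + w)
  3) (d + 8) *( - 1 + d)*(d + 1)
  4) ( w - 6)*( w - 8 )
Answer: 2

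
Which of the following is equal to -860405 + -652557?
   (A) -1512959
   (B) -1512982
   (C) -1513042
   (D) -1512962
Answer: D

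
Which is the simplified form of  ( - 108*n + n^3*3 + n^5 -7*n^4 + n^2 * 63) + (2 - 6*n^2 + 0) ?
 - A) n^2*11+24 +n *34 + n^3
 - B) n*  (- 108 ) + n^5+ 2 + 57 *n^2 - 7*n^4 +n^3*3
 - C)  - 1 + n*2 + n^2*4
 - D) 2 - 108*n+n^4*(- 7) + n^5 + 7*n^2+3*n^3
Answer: B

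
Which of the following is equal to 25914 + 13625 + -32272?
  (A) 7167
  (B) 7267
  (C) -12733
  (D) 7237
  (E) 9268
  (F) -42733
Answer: B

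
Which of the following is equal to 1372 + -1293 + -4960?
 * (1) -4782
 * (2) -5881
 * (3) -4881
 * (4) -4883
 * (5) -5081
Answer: 3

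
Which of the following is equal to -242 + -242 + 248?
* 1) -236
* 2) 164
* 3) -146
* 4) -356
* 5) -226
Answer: 1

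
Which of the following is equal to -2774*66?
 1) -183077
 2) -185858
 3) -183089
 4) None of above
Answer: 4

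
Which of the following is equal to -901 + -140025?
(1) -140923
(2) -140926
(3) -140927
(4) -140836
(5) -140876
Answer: 2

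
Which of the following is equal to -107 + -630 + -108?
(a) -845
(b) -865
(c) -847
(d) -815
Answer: a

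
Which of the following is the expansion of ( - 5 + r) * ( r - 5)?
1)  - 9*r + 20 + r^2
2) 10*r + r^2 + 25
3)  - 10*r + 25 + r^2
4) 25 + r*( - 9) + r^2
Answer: 3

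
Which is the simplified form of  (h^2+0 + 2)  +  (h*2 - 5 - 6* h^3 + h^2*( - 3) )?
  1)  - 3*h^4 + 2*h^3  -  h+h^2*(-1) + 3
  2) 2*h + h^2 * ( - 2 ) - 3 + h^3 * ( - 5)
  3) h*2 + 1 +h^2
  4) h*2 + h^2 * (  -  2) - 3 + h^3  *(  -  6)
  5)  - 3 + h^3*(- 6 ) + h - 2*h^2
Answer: 4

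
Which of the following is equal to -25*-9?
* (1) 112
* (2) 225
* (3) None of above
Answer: 2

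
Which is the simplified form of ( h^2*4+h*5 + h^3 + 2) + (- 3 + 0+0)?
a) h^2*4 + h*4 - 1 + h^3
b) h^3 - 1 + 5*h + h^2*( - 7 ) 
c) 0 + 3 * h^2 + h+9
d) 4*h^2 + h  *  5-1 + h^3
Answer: d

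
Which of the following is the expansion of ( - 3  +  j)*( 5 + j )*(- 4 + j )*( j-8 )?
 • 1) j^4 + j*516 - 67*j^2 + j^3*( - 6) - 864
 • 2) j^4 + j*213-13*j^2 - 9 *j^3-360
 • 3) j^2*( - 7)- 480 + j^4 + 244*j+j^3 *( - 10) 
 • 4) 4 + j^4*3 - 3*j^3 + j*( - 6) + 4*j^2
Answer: 3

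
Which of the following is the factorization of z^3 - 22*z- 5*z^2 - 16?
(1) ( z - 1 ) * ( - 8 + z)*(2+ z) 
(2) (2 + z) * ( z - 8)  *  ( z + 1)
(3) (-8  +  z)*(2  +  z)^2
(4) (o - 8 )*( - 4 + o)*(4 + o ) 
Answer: 2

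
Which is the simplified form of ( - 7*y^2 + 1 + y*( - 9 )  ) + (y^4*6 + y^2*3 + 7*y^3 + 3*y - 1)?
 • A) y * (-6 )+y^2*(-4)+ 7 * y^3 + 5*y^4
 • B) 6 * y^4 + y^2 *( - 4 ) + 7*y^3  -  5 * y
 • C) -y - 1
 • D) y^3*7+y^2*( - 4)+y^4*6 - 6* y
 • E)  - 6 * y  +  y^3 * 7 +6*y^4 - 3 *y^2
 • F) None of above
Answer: D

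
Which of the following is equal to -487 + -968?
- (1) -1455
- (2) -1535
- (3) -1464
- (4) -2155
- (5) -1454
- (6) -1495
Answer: 1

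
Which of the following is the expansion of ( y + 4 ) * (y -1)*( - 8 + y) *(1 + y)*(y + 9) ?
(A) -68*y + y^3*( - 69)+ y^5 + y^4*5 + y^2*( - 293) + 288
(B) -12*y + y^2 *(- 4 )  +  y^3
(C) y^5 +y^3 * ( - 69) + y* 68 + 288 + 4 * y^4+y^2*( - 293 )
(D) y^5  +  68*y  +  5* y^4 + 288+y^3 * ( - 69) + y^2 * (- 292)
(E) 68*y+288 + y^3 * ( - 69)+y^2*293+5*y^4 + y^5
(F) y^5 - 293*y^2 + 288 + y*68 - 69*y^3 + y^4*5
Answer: F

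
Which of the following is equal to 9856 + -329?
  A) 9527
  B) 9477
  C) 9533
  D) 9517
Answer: A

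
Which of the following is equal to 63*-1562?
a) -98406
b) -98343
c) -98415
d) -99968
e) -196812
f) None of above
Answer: a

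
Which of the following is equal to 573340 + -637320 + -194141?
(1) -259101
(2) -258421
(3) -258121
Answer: 3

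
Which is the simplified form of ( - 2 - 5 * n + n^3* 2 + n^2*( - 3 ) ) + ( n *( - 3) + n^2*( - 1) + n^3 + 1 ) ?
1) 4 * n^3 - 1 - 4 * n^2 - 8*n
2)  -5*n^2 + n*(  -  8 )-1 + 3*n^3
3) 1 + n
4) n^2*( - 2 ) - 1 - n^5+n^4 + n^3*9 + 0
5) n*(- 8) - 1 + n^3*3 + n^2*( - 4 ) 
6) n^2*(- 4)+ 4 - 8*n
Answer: 5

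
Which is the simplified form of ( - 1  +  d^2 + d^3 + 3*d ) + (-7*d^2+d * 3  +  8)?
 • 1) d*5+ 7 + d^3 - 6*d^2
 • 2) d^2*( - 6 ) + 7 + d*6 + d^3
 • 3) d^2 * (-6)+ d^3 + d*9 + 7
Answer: 2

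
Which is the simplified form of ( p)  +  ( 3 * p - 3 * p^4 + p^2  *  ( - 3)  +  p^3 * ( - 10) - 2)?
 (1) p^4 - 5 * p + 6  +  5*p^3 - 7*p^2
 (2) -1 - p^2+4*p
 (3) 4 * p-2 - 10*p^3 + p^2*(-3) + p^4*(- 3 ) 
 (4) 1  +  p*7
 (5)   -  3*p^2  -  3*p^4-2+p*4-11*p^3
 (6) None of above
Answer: 3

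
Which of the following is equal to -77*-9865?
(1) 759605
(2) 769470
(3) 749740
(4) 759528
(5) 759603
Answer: 1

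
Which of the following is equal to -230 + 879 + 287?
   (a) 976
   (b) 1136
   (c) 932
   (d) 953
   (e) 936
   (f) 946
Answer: e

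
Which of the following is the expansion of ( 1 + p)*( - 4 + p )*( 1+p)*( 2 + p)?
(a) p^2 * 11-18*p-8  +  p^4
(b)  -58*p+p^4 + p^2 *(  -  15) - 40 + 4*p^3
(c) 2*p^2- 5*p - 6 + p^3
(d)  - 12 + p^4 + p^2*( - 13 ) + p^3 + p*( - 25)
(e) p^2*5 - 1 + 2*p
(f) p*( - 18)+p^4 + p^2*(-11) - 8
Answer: f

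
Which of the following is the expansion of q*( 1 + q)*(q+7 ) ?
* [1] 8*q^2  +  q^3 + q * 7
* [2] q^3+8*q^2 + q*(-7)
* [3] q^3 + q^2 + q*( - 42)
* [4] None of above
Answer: 1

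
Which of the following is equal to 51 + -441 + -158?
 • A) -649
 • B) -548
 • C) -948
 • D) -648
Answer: B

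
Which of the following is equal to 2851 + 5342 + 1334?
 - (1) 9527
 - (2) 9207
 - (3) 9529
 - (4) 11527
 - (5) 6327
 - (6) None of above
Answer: 1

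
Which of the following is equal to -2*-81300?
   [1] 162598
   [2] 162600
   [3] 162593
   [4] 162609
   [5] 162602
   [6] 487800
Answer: 2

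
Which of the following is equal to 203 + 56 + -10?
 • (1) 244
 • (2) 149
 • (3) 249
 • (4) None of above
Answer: 3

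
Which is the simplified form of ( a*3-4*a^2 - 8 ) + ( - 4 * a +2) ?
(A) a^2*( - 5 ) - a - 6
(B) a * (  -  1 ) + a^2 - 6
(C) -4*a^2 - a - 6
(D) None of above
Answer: C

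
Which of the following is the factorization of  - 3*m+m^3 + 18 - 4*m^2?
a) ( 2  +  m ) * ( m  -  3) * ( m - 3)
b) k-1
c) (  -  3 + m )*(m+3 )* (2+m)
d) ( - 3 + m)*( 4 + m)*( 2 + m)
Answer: a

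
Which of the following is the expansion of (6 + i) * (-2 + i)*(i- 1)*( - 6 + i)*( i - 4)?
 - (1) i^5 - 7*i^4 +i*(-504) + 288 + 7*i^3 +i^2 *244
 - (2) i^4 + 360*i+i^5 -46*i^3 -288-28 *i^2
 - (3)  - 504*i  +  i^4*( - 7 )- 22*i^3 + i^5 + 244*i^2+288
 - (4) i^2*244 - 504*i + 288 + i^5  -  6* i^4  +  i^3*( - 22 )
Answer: 3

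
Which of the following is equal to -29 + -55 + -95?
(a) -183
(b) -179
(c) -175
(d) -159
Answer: b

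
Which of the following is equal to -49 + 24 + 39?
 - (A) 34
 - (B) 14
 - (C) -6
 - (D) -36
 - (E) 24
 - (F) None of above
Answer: B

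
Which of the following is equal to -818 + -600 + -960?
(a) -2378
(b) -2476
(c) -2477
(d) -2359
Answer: a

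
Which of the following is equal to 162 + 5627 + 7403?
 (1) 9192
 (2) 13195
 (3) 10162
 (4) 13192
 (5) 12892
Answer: 4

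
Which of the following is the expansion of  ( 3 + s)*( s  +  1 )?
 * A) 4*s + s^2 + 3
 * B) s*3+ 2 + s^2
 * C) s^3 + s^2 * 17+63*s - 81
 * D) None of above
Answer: A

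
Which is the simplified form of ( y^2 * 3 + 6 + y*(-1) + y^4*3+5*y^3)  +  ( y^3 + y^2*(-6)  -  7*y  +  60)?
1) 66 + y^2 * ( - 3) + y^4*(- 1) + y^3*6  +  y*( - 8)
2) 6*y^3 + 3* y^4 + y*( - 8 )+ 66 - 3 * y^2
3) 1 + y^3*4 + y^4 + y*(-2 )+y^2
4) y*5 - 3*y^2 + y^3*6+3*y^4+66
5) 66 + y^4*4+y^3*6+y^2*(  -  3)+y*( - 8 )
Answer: 2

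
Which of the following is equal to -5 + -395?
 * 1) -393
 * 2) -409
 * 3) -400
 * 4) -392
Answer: 3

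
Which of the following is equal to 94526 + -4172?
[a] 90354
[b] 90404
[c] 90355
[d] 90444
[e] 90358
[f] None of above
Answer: a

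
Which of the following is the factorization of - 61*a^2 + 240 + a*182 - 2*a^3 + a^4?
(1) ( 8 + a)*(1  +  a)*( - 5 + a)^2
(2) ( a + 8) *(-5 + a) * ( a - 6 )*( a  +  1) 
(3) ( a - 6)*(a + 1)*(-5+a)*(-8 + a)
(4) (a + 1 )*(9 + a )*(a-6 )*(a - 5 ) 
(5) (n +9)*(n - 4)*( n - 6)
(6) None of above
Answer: 2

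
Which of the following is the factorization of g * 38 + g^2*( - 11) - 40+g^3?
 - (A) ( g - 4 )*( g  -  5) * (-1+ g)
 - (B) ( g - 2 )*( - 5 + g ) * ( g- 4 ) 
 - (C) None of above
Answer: B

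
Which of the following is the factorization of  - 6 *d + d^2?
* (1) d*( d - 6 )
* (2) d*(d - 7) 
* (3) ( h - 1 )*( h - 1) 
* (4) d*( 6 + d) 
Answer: 1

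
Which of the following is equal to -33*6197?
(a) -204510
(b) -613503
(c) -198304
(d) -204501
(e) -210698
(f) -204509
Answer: d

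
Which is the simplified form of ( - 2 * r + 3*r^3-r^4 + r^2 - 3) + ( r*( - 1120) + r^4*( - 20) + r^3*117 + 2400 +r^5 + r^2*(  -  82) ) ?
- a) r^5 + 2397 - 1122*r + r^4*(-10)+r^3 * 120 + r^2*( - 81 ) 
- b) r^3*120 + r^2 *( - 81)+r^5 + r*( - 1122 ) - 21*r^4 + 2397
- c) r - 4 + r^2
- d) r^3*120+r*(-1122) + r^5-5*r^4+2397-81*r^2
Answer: b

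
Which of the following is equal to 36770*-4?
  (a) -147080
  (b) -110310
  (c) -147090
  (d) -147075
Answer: a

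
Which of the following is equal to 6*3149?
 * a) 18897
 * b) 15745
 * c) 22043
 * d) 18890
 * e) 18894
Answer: e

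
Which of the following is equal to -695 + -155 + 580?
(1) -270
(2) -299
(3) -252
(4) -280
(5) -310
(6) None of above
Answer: 1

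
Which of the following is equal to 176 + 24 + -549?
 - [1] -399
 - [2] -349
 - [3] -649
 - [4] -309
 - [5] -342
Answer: 2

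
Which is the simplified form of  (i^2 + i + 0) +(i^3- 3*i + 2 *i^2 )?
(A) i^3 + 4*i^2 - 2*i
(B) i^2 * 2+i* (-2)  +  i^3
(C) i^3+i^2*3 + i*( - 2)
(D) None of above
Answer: C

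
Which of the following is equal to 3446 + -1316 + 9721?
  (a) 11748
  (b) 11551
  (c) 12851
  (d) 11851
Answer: d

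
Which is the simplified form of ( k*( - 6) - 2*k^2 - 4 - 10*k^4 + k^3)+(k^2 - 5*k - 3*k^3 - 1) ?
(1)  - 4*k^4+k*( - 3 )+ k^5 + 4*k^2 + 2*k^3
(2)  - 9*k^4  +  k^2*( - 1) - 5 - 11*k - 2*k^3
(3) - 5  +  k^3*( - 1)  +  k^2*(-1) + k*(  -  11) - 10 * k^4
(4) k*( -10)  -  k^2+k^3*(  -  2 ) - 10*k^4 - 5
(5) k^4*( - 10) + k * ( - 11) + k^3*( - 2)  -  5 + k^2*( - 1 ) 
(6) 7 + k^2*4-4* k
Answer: 5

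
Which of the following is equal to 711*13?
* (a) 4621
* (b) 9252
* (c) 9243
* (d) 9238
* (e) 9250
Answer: c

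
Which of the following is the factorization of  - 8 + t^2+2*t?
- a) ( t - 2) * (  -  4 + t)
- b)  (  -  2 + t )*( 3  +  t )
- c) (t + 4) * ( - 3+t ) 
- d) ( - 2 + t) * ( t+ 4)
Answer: d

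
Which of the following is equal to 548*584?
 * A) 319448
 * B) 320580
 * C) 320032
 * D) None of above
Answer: C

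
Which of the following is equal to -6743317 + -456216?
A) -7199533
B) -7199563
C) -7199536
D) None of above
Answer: A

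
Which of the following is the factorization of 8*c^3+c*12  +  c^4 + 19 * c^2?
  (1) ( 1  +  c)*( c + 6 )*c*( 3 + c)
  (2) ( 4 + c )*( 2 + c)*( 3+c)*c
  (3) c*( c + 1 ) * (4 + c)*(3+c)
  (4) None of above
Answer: 3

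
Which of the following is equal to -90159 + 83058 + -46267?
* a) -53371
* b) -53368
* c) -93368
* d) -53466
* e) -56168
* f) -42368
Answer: b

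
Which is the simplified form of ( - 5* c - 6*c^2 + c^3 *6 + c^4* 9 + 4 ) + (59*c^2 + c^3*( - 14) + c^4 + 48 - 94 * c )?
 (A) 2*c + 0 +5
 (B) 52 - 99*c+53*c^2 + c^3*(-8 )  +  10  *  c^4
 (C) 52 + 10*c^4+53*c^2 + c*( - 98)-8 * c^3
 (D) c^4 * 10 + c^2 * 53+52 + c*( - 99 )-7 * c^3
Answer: B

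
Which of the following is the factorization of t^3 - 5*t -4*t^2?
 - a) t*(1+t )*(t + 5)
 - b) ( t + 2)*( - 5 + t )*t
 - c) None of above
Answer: c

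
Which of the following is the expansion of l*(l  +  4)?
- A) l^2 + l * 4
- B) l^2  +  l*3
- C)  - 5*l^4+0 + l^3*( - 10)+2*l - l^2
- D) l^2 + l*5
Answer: A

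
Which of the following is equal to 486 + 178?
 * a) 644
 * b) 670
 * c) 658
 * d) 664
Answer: d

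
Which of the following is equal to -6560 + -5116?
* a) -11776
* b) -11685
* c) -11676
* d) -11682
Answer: c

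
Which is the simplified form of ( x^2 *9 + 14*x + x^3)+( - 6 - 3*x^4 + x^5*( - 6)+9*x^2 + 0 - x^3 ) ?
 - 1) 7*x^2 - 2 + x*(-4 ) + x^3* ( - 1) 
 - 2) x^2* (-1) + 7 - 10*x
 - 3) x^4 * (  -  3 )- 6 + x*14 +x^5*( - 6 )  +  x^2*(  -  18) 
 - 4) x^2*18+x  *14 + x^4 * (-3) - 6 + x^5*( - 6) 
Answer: 4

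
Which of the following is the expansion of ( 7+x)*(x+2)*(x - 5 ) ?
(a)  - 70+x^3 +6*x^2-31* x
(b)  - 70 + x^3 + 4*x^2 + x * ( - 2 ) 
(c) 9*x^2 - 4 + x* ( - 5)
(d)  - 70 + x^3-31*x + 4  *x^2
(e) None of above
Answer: d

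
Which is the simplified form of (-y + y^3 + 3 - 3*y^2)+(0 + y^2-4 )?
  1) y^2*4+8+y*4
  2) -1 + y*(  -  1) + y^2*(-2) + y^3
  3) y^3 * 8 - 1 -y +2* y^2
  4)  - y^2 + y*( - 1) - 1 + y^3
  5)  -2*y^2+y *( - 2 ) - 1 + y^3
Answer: 2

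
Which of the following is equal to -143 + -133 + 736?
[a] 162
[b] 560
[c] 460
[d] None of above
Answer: c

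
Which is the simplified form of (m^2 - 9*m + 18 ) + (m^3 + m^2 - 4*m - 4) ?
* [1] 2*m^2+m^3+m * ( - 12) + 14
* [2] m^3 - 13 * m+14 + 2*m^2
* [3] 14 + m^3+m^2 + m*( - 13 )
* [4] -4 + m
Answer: 2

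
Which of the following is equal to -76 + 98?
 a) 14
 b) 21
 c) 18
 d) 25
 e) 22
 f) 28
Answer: e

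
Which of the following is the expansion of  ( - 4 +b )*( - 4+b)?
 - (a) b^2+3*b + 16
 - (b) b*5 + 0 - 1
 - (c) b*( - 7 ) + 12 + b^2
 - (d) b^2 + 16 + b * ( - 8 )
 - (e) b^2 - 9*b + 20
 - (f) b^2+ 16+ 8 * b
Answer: d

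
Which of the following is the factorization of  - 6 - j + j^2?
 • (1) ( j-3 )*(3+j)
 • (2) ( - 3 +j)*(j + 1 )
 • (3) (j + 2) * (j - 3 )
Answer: 3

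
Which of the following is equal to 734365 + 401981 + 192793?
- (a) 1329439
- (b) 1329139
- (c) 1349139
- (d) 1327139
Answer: b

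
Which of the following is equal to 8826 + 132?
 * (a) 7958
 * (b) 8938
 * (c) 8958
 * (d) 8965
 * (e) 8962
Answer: c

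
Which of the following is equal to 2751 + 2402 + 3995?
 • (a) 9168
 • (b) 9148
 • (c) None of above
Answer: b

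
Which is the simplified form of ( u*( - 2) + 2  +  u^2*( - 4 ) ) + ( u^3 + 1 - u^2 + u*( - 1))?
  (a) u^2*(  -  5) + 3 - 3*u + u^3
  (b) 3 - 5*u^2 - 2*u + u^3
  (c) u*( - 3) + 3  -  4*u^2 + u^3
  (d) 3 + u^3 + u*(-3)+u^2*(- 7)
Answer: a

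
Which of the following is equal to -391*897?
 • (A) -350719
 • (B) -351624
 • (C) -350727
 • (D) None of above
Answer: C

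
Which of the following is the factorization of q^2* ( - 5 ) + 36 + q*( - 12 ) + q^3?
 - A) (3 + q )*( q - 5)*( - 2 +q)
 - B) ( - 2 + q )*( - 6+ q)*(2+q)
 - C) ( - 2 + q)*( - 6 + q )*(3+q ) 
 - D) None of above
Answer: C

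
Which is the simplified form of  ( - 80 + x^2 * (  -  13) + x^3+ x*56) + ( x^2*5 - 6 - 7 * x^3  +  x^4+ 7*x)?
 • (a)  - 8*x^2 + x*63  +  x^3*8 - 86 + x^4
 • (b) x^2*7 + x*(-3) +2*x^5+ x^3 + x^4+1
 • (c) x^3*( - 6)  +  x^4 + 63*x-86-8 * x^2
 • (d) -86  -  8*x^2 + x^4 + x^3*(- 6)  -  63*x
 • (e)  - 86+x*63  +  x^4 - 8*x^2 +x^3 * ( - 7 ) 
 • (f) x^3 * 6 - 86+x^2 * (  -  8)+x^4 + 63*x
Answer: c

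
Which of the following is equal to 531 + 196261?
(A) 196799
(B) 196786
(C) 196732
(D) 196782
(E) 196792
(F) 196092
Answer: E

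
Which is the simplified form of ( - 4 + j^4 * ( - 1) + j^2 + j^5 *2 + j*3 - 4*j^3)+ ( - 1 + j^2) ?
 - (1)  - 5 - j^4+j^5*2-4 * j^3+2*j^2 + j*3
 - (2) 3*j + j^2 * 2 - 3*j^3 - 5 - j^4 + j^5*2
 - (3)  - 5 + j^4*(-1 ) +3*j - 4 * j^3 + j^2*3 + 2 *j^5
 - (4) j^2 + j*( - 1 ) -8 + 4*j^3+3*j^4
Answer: 1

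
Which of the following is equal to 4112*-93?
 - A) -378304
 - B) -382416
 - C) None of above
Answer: B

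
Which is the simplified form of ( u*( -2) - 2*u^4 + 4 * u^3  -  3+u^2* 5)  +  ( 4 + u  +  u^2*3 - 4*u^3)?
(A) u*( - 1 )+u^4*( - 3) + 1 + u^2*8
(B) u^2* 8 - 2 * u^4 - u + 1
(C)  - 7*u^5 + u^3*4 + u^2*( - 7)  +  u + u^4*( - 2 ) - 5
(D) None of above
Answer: B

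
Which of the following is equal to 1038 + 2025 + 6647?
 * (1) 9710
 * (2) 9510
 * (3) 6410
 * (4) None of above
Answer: 1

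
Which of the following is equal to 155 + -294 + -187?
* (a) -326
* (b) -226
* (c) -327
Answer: a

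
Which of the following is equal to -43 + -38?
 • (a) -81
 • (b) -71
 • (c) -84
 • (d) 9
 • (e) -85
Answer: a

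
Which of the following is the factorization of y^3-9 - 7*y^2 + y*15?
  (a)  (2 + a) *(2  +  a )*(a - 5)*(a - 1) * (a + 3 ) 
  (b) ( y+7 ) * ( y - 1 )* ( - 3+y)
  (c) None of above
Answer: c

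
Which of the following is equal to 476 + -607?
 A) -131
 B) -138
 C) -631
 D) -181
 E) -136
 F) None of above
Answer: A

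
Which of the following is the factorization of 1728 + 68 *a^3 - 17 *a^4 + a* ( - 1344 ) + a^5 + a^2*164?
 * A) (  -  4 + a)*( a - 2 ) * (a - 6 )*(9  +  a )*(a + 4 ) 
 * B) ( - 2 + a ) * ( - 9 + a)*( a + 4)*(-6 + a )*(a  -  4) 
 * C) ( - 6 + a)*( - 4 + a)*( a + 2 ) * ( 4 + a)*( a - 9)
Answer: B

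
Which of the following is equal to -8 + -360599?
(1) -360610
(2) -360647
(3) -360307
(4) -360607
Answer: 4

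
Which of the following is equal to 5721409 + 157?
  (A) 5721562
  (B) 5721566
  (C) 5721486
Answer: B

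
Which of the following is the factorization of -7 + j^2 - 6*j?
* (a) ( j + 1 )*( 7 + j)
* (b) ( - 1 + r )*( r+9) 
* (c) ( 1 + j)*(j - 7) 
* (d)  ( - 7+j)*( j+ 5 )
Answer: c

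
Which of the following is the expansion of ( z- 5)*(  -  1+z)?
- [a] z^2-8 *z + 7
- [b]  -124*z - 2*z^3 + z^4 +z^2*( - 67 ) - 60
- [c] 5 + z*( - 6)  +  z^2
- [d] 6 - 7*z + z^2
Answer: c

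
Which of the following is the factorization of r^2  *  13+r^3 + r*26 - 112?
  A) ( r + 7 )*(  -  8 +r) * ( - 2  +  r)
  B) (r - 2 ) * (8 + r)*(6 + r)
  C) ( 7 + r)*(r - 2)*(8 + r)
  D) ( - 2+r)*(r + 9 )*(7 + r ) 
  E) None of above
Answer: C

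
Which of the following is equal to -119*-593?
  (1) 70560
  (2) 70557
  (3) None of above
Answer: 3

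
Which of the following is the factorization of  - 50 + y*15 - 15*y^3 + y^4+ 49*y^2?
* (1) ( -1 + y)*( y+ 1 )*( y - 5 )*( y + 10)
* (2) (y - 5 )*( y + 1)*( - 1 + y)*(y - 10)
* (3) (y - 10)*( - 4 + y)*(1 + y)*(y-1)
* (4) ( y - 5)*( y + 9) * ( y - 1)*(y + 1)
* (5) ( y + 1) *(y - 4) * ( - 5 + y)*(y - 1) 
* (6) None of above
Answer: 2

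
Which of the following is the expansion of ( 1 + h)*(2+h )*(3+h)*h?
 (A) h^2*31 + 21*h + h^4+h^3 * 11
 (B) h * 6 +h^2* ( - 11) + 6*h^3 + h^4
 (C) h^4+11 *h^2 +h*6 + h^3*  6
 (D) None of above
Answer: C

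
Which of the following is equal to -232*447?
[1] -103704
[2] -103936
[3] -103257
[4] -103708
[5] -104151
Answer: 1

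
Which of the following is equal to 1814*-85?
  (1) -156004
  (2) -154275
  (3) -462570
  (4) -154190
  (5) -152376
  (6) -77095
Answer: 4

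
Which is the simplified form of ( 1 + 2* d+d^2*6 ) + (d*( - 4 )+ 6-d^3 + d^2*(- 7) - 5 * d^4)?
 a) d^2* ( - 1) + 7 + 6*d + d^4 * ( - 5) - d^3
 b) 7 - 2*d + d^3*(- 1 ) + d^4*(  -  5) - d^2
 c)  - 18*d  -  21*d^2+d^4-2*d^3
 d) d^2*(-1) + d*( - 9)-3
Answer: b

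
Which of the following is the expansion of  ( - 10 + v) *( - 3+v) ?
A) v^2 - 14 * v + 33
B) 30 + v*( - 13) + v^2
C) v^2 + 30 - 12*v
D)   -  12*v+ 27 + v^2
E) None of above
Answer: B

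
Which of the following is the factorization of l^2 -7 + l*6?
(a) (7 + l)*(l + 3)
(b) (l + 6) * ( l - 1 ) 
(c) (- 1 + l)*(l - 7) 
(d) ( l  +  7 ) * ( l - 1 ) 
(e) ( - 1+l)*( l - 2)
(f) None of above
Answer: d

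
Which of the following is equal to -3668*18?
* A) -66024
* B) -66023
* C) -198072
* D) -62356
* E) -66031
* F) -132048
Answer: A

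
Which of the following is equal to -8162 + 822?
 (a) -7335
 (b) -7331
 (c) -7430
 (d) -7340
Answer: d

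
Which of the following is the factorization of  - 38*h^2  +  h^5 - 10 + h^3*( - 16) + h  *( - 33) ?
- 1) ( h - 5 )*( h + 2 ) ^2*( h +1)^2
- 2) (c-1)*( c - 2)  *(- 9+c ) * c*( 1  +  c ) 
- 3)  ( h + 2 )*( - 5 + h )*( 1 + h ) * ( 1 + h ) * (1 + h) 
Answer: 3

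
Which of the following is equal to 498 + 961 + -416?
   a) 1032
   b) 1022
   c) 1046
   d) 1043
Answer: d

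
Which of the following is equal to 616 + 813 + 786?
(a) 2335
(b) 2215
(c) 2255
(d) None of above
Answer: b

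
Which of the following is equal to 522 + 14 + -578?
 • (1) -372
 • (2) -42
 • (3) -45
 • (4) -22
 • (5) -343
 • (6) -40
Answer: 2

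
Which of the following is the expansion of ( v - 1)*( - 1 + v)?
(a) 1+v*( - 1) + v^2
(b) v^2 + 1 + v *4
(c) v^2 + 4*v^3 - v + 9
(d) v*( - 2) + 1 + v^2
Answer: d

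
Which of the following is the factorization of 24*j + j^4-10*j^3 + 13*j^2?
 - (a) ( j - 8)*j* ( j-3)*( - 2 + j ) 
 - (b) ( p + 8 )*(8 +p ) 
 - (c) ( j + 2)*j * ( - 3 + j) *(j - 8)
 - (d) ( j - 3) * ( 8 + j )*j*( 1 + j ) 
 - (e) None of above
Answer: e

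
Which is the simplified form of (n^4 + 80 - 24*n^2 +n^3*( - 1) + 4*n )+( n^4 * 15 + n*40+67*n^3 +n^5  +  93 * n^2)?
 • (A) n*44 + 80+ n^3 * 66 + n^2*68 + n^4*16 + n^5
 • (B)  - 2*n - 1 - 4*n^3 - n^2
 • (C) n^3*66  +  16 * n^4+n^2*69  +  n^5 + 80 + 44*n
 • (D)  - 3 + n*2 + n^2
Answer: C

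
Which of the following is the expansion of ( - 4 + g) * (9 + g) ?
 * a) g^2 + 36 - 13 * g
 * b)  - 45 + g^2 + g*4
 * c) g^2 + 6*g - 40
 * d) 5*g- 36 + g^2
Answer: d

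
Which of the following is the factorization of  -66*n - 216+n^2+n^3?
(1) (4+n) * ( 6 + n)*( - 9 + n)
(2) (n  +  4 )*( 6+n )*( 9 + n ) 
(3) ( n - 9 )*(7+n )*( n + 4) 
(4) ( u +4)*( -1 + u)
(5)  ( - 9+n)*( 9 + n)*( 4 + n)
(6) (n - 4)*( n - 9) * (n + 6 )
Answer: 1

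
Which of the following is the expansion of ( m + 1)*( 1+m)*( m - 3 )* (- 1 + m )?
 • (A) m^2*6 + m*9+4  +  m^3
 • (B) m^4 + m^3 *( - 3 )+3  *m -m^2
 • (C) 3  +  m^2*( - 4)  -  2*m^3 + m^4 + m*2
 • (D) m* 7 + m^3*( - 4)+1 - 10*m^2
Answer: C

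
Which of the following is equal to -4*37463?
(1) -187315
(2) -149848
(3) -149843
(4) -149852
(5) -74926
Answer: 4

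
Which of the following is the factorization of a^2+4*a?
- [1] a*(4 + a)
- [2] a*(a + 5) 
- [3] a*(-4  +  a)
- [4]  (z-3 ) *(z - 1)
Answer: 1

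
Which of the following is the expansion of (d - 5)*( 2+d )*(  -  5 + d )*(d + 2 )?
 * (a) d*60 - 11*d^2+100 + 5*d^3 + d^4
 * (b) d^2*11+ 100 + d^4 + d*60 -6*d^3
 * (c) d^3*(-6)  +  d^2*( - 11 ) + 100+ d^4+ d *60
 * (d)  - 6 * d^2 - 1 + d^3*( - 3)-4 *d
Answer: c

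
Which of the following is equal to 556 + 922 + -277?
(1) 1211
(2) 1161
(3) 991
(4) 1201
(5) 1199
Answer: 4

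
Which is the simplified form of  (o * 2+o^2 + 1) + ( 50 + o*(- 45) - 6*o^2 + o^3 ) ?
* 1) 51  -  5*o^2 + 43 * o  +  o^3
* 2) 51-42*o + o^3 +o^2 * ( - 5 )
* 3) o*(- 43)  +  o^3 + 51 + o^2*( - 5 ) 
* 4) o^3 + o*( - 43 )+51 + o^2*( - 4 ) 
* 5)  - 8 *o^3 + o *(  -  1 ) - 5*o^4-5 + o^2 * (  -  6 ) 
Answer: 3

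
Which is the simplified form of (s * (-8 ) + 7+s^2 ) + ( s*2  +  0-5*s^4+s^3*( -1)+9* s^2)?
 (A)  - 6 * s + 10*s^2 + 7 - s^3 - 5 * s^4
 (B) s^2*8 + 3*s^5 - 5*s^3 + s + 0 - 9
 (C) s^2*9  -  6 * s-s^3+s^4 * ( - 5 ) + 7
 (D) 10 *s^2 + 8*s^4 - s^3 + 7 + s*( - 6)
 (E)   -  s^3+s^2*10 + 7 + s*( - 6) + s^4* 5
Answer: A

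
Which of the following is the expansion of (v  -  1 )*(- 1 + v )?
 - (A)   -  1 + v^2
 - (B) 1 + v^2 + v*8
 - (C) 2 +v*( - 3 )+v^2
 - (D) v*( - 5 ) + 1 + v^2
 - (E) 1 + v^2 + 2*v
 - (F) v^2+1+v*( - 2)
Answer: F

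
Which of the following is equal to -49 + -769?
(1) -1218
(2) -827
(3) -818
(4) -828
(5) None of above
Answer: 3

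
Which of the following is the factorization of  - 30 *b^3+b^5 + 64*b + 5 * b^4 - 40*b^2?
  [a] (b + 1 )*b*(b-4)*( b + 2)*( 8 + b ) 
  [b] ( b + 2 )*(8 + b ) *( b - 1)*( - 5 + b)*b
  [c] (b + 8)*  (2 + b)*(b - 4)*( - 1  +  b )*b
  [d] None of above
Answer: c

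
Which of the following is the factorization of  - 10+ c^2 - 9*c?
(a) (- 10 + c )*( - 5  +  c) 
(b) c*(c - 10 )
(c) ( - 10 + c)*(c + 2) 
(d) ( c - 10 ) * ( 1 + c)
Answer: d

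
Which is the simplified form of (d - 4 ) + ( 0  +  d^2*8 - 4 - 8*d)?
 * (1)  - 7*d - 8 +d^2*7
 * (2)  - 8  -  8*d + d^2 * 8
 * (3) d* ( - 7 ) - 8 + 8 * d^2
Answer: 3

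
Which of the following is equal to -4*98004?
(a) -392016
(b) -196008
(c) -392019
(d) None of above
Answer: a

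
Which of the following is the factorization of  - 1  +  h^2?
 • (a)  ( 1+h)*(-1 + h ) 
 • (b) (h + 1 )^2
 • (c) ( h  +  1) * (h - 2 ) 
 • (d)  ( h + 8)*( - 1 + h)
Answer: a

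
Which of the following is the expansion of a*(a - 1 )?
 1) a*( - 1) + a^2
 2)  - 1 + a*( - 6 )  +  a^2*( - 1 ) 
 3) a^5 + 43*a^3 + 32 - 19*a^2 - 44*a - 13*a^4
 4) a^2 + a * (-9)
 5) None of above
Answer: 1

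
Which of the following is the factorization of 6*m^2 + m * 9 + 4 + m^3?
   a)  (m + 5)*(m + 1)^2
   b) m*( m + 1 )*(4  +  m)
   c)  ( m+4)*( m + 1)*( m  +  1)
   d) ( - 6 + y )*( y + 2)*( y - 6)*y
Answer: c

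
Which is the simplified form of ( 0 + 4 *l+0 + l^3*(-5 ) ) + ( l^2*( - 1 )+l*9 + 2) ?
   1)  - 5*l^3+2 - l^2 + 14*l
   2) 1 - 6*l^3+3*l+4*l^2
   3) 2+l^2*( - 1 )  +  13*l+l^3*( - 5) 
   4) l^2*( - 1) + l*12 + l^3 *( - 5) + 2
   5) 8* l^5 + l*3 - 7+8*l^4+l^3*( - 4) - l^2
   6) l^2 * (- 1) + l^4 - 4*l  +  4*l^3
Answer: 3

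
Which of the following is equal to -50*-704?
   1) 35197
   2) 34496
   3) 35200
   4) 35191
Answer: 3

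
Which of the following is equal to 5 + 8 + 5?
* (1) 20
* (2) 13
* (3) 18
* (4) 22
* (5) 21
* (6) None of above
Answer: 3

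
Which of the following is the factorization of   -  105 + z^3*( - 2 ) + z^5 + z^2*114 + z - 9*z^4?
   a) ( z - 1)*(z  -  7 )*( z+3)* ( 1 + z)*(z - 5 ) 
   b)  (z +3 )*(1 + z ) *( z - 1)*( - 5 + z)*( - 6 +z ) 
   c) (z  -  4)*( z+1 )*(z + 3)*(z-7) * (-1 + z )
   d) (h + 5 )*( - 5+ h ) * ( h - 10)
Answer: a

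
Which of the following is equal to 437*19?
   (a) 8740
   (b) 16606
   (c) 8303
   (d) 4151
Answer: c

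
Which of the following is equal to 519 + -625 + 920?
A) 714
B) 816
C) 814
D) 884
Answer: C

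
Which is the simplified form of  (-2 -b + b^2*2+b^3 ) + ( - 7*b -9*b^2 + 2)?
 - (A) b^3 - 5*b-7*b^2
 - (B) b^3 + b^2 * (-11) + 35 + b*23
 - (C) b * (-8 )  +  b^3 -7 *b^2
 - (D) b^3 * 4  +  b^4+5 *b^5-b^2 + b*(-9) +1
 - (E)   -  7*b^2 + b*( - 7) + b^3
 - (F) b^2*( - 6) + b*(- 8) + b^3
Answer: C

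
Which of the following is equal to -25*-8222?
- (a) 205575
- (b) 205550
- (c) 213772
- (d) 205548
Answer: b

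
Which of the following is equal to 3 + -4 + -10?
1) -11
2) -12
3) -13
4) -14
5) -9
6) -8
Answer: 1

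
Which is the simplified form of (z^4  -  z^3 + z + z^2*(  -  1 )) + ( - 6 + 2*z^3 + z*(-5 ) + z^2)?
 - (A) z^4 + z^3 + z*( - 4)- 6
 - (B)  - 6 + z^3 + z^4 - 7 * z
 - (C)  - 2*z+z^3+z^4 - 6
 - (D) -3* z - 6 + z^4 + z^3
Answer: A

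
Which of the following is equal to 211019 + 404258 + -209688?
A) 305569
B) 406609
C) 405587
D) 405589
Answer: D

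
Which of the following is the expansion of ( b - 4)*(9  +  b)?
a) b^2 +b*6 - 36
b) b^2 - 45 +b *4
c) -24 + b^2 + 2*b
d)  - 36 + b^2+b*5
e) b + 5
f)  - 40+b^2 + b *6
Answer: d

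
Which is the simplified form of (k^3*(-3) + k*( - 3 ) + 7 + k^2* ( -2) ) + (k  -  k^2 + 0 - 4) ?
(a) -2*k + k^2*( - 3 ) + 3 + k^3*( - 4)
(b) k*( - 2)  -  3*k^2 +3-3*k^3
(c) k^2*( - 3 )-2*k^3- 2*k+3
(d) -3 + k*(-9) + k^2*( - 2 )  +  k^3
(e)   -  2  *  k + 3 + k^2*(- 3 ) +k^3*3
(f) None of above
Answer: b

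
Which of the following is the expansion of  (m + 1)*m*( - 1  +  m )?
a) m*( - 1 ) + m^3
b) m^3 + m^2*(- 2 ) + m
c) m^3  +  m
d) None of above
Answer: a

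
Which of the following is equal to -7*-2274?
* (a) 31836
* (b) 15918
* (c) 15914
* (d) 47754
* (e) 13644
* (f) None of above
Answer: b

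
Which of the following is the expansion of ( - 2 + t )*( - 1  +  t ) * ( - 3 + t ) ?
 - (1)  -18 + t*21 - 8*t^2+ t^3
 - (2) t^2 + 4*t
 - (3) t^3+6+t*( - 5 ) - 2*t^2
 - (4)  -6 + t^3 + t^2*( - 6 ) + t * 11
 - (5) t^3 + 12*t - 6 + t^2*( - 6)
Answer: 4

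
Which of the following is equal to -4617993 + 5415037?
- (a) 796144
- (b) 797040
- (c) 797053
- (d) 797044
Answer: d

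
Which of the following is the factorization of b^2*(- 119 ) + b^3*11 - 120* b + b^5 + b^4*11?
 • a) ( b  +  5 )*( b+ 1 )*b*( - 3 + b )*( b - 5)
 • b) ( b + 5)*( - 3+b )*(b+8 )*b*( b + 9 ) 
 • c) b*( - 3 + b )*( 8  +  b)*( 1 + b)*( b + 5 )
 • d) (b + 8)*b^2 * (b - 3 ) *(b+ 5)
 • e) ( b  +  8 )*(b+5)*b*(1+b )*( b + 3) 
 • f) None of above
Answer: c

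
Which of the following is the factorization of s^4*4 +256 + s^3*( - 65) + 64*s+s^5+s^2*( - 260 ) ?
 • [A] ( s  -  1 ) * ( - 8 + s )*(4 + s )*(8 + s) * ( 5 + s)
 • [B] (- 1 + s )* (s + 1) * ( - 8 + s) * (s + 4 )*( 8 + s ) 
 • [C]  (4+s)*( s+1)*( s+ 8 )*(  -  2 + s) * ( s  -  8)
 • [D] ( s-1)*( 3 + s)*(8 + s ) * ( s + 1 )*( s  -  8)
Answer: B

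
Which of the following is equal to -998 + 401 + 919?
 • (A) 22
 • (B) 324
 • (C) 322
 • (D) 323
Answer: C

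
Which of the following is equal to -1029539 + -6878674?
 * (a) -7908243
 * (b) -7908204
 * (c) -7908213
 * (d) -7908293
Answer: c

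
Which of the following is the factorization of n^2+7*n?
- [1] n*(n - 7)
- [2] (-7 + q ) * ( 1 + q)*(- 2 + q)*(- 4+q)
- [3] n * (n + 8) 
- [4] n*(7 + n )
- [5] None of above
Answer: 4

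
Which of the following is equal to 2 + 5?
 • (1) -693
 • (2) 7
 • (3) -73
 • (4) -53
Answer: 2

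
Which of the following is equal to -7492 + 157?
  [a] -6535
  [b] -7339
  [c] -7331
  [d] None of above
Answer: d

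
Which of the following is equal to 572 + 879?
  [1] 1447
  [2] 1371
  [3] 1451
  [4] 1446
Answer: 3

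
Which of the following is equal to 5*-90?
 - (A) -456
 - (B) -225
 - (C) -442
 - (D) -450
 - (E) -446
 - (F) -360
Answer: D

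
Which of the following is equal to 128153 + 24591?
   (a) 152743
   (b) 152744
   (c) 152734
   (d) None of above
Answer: b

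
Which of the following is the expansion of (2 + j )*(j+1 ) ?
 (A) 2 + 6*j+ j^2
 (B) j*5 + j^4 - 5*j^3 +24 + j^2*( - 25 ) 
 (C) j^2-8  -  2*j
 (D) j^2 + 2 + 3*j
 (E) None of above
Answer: D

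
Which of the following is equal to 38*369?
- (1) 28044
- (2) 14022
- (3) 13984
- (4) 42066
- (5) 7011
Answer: 2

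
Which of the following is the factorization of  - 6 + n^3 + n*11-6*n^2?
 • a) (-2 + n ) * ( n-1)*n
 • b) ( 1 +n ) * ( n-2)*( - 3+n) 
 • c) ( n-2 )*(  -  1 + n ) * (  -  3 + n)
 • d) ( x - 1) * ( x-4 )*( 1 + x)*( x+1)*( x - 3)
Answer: c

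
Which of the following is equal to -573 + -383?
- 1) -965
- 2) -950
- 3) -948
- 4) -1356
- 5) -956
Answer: 5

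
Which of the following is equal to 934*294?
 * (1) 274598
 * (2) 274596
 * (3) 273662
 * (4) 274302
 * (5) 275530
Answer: 2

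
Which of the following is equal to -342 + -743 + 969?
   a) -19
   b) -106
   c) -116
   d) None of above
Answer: c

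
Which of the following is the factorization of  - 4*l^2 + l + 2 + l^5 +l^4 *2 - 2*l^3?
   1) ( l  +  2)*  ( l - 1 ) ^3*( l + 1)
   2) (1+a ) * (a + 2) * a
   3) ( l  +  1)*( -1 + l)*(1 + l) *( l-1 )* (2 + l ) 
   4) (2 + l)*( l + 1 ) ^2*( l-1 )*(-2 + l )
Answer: 3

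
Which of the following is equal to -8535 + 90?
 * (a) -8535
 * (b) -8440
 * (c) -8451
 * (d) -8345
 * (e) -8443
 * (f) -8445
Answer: f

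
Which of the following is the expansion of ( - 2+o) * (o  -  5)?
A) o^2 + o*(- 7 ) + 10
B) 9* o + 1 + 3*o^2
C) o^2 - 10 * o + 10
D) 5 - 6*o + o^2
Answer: A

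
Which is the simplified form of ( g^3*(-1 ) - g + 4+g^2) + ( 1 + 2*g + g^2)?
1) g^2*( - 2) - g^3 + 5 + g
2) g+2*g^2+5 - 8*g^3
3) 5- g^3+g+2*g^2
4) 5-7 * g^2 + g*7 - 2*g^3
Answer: 3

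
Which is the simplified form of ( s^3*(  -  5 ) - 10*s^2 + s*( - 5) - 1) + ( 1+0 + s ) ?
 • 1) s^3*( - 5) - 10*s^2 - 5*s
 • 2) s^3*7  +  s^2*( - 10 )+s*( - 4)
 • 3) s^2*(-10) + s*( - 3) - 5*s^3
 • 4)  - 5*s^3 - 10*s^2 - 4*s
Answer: 4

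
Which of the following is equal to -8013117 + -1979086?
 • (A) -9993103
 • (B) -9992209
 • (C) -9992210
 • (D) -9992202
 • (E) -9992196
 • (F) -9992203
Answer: F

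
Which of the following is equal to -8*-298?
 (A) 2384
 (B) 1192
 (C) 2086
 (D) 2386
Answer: A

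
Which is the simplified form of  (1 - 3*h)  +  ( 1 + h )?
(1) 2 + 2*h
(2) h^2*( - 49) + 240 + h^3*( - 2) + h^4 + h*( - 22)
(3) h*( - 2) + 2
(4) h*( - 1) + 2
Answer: 3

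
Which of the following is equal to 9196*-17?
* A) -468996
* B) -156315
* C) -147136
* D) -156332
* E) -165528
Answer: D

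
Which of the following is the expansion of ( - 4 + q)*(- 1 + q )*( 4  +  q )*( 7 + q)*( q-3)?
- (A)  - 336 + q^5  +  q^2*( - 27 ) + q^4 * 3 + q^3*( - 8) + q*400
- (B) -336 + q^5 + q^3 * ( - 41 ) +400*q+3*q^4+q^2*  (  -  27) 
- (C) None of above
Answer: B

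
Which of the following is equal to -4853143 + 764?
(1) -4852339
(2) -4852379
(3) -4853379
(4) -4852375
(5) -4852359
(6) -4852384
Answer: 2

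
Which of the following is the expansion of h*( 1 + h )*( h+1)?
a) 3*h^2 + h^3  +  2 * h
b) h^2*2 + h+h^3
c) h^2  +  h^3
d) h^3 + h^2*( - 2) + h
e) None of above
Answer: b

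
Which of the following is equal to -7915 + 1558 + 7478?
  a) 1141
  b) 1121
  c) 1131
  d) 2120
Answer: b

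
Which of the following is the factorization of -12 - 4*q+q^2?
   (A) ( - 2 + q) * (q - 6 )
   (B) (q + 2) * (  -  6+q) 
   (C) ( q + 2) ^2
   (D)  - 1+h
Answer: B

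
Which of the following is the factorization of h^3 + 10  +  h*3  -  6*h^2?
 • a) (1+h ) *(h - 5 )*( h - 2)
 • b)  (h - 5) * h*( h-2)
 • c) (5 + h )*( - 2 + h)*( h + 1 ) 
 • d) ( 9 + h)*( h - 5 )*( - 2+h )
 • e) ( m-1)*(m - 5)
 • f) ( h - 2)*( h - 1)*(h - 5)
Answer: a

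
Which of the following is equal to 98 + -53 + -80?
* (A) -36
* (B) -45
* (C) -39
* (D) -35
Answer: D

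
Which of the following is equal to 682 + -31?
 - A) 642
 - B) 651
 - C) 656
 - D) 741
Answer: B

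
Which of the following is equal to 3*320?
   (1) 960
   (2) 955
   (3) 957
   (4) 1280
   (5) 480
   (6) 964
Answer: 1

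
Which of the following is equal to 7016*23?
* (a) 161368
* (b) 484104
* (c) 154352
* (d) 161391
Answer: a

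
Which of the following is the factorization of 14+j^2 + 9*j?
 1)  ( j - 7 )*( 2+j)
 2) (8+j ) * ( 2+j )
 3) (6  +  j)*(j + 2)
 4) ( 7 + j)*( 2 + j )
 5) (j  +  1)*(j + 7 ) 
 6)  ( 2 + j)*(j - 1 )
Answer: 4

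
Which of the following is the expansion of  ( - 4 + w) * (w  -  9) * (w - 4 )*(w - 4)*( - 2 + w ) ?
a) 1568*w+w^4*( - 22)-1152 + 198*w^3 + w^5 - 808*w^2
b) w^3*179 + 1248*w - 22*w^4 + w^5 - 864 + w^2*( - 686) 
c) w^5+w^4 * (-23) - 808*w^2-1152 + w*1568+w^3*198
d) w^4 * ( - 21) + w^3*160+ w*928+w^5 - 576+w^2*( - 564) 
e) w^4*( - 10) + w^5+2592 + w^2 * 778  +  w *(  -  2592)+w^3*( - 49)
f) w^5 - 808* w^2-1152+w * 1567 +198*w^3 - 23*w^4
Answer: c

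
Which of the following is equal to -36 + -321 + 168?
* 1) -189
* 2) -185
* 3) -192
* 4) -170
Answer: 1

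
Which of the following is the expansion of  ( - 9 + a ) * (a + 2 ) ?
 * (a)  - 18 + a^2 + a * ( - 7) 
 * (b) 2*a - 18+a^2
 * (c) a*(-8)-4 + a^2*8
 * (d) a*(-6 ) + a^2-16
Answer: a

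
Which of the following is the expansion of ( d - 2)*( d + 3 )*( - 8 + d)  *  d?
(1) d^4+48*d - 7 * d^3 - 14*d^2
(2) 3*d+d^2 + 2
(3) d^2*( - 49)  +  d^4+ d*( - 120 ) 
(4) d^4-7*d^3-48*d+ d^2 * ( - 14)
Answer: 1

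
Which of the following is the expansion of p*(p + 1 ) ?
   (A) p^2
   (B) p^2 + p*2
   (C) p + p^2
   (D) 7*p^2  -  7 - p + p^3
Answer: C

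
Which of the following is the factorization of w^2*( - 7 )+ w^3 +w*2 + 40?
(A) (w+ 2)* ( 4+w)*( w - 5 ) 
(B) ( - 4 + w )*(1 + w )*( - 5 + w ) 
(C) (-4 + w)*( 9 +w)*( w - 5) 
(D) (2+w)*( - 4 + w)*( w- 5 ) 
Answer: D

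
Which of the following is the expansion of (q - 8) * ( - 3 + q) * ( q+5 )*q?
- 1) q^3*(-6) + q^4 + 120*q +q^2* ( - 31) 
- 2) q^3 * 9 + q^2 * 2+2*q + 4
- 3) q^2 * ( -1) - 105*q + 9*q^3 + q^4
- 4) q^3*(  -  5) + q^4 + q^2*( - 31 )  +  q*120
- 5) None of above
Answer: 1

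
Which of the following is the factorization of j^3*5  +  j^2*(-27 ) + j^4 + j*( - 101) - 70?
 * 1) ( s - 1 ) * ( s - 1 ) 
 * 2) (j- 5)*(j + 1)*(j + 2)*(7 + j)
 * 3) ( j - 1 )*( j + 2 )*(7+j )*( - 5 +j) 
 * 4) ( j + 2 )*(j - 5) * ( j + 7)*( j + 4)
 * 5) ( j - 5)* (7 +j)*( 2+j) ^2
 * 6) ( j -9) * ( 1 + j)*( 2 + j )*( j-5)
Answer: 2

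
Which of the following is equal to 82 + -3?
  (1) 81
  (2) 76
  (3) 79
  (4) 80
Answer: 3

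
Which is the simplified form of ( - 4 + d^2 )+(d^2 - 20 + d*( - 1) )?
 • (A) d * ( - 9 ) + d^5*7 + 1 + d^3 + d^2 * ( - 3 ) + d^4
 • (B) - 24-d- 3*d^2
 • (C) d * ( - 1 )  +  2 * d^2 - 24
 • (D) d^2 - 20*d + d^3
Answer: C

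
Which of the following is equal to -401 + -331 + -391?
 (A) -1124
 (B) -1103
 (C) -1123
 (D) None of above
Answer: C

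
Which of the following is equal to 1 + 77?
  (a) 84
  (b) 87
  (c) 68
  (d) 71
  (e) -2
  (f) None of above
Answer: f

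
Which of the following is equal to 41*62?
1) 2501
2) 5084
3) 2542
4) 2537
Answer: 3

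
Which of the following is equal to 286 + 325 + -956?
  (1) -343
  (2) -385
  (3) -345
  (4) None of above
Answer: 3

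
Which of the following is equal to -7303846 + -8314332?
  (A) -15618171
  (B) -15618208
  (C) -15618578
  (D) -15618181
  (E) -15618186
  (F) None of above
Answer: F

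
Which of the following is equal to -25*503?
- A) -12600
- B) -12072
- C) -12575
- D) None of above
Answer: C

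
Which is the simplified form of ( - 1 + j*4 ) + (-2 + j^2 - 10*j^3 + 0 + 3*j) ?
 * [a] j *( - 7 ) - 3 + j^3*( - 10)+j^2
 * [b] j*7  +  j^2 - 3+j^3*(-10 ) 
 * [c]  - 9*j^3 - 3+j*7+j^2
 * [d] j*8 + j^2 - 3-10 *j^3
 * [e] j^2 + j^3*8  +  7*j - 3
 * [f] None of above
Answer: b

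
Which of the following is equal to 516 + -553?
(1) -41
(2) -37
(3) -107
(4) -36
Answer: 2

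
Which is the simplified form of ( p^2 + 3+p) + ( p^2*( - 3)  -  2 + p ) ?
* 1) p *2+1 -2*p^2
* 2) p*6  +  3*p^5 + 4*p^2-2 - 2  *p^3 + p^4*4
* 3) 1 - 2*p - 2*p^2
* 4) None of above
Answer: 1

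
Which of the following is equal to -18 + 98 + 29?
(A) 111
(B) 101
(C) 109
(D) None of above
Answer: C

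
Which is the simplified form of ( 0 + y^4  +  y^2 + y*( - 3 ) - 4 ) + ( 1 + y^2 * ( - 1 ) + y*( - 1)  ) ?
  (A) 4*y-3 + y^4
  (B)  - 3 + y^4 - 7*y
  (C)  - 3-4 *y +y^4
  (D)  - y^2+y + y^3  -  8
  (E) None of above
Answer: C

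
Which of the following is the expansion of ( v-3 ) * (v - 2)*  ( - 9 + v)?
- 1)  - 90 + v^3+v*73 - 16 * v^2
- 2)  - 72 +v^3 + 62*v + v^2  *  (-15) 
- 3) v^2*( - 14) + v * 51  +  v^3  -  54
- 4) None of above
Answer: 3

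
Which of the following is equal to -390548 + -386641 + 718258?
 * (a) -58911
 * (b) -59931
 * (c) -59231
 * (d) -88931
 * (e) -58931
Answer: e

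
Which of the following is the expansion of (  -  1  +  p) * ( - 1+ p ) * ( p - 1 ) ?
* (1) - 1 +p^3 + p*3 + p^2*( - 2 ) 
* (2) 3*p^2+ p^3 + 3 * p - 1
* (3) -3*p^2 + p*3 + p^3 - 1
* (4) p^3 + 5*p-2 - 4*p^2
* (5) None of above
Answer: 3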